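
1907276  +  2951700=4858976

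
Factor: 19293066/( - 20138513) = -2^1* 3^4*13^1*47^( - 1 )*109^(-1)*3931^( - 1)* 9161^1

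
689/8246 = 689/8246=0.08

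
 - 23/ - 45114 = 23/45114 = 0.00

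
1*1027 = 1027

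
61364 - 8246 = 53118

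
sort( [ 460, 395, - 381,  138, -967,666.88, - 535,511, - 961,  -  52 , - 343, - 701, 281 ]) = [ - 967 , - 961,- 701, - 535 , - 381, - 343, - 52,138,281, 395,460, 511,666.88]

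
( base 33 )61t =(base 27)918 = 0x19c4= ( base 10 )6596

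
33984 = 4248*8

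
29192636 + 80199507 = 109392143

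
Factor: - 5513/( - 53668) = 2^ ( - 2)*37^1*149^1*13417^( - 1)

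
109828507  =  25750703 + 84077804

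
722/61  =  11 + 51/61 = 11.84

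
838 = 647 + 191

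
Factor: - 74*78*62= -357864 = -  2^3*3^1*13^1*31^1*37^1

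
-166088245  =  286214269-452302514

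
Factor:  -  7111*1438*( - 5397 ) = 2^1*3^1*7^1*13^1*257^1*547^1*719^1 = 55187660346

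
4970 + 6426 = 11396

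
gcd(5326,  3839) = 1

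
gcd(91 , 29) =1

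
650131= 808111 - 157980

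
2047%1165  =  882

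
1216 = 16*76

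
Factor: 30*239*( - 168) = - 1204560 = - 2^4*3^2 * 5^1*7^1*239^1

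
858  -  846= 12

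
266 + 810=1076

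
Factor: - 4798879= - 17^1*282287^1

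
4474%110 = 74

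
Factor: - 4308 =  - 2^2 * 3^1*359^1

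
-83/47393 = - 1 + 570/571 = - 0.00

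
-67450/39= - 1730 + 20/39 = - 1729.49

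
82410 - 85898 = -3488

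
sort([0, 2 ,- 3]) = [ - 3,0, 2]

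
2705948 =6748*401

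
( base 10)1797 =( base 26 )2h3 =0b11100000101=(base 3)2110120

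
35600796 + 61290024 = 96890820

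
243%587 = 243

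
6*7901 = 47406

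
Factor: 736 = 2^5*23^1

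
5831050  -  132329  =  5698721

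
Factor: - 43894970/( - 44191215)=2^1*3^( - 2 )*7^1 * 29^( - 1) *33863^ ( - 1) * 627071^1= 8778994/8838243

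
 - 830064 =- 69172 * 12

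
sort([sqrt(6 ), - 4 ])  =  [ - 4, sqrt (6) ]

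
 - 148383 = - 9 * 16487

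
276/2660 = 69/665 = 0.10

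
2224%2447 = 2224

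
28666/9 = 3185 + 1/9 = 3185.11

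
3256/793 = 3256/793 = 4.11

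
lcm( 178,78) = 6942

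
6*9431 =56586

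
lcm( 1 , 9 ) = 9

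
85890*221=18981690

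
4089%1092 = 813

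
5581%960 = 781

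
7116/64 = 1779/16 = 111.19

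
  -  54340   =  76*(-715)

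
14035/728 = 2005/104 = 19.28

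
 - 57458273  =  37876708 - 95334981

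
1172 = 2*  586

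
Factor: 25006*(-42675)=-2^1*3^1*5^2*569^1*12503^1 = - 1067131050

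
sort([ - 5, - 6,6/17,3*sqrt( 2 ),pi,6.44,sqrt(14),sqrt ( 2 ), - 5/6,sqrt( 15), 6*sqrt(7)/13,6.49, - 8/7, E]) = [ - 6, - 5, -8/7 , - 5/6,6/17,6  *sqrt( 7) /13, sqrt( 2), E,pi, sqrt( 14), sqrt(15),  3*sqrt( 2),  6.44,6.49 ]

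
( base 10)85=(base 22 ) 3J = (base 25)3a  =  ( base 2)1010101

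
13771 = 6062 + 7709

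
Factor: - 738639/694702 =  - 891/838 = - 2^( - 1 )*3^4 * 11^1 * 419^( - 1) 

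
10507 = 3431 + 7076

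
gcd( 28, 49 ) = 7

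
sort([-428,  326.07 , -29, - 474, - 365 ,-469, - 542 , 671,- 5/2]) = [ - 542,  -  474, - 469, - 428, - 365,  -  29, - 5/2,326.07, 671]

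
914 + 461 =1375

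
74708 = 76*983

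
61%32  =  29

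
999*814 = 813186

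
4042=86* 47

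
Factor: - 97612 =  - 2^2*23^1* 1061^1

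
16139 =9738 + 6401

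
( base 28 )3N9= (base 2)101110111101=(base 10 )3005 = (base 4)232331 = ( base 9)4108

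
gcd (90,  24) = 6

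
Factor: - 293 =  - 293^1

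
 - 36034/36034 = - 1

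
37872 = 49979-12107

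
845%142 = 135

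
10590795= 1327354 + 9263441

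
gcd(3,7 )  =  1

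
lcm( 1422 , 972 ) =76788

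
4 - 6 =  - 2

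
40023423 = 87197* 459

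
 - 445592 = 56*( - 7957) 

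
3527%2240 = 1287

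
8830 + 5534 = 14364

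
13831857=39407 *351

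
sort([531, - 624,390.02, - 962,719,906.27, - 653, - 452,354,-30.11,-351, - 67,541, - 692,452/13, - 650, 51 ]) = [-962, - 692,-653, - 650, - 624,-452, - 351, - 67, - 30.11,452/13,51,354, 390.02 , 531,541,719, 906.27]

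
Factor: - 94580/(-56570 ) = 9458/5657 = 2^1*4729^1*5657^( - 1 ) 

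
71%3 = 2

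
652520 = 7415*88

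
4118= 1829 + 2289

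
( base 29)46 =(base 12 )a2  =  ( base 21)5H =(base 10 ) 122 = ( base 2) 1111010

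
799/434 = 1 + 365/434 = 1.84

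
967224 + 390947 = 1358171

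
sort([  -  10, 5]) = [- 10,5 ]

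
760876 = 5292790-4531914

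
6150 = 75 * 82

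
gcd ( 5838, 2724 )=6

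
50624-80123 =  - 29499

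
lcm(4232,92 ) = 4232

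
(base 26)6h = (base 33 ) 58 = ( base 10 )173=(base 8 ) 255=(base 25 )6n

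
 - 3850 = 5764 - 9614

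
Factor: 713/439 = 23^1*31^1*439^ (  -  1)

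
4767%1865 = 1037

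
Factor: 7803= 3^3*17^2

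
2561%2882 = 2561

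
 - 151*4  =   - 604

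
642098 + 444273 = 1086371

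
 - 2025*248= - 502200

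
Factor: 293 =293^1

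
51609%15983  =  3660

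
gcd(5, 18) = 1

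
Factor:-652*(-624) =2^6*3^1*13^1*163^1=406848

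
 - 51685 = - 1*51685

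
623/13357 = 623/13357=0.05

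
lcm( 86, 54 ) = 2322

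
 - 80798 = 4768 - 85566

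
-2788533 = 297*(-9389)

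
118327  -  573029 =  - 454702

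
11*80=880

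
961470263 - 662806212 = 298664051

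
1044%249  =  48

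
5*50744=253720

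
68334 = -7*(-9762) 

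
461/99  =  461/99= 4.66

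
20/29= 20/29=0.69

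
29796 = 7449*4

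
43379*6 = 260274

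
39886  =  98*407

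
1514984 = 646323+868661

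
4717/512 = 9 + 109/512 = 9.21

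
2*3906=7812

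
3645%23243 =3645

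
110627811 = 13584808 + 97043003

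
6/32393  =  6/32393=0.00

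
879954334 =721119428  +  158834906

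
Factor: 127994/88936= 2^( - 2)*11117^( - 1)*63997^1 =63997/44468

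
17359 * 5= 86795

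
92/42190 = 46/21095 = 0.00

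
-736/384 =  - 2 + 1/12 = - 1.92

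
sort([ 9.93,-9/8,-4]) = [ -4,-9/8,  9.93 ]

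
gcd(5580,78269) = 1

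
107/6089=107/6089 = 0.02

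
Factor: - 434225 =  - 5^2 * 11^1*1579^1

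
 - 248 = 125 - 373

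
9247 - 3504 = 5743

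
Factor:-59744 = -2^5 * 1867^1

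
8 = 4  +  4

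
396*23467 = 9292932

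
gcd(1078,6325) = 11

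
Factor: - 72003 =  - 3^1 * 24001^1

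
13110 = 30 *437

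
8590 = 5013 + 3577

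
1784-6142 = -4358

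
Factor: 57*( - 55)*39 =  - 122265 = -3^2*5^1*11^1*13^1 * 19^1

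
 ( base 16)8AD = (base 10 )2221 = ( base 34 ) 1vb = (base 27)317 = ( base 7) 6322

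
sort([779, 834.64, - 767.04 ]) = [ - 767.04,779, 834.64]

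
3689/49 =75 + 2/7 = 75.29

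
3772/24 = 943/6 = 157.17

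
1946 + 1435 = 3381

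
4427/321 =4427/321 = 13.79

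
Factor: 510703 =71^1*7193^1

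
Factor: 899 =29^1*31^1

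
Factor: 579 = 3^1*193^1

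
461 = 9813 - 9352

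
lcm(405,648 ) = 3240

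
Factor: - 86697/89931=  - 28899/29977 = - 3^2*13^2*19^1*31^( - 1 )*967^( - 1)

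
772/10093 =772/10093 = 0.08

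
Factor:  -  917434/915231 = -2^1 *3^( - 1 )*7^1*19^1*47^(-1 )*3449^1*6491^( - 1 )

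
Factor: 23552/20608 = 2^3*7^( - 1 )=8/7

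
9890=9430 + 460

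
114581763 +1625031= 116206794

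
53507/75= 713 + 32/75 = 713.43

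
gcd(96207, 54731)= 1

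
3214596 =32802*98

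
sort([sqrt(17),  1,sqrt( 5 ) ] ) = [ 1,  sqrt( 5 ),sqrt(17)] 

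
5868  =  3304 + 2564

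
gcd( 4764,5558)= 794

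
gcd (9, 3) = 3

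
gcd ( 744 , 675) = 3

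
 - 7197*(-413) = 2972361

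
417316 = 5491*76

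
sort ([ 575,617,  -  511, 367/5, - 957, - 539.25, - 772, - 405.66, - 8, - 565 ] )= [ - 957,- 772, - 565, - 539.25, - 511, - 405.66, - 8, 367/5,575, 617]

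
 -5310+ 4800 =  - 510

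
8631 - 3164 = 5467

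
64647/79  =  818 + 25/79 = 818.32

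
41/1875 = 41/1875 = 0.02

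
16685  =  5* 3337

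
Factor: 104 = 2^3*13^1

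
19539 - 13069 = 6470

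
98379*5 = 491895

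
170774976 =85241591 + 85533385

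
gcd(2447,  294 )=1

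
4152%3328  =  824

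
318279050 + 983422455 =1301701505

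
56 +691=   747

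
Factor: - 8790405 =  - 3^1*5^1*13^1*61^1*739^1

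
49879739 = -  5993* ( - 8323)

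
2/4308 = 1/2154 = 0.00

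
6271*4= 25084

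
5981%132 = 41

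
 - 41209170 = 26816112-68025282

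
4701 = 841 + 3860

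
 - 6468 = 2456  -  8924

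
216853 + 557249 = 774102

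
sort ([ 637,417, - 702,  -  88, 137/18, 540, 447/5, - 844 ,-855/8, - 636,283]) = [-844, - 702, - 636, - 855/8, - 88 , 137/18, 447/5,283 , 417 , 540,637 ] 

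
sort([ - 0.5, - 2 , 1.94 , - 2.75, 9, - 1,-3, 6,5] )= [-3, - 2.75 , - 2, - 1, - 0.5 , 1.94,5, 6,9]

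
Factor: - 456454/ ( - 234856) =241/124 = 2^ ( - 2)*31^( - 1)*241^1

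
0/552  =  0 = 0.00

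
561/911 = 561/911 = 0.62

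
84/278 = 42/139 = 0.30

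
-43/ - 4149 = 43/4149=0.01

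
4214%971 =330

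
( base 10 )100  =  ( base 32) 34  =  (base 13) 79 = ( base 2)1100100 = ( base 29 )3D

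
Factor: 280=2^3*5^1*7^1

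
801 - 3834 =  - 3033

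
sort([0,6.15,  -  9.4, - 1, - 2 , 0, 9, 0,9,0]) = [ - 9.4, - 2, - 1 , 0,0,0, 0 , 6.15,9,9] 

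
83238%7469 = 1079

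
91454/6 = 15242 + 1/3 = 15242.33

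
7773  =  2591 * 3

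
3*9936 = 29808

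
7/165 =7/165 = 0.04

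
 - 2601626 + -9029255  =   - 11630881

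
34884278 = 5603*6226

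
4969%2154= 661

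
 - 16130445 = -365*44193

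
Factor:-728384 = -2^6*19^1*599^1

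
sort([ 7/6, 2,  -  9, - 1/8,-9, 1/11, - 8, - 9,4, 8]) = [ - 9, - 9,  -  9, - 8, - 1/8,1/11,7/6, 2,4, 8]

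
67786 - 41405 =26381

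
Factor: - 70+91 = 3^1*7^1 = 21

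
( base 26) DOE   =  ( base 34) 858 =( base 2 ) 10010011010010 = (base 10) 9426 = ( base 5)300201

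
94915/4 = 94915/4 =23728.75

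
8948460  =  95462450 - 86513990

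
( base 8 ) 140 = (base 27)3F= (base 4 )1200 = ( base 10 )96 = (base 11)88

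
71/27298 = 71/27298 = 0.00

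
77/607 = 77/607  =  0.13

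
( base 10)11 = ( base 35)B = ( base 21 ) B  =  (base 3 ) 102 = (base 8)13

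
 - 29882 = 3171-33053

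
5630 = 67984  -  62354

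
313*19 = 5947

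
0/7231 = 0= 0.00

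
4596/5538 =766/923 =0.83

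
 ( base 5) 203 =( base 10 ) 53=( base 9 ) 58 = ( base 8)65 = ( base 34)1J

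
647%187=86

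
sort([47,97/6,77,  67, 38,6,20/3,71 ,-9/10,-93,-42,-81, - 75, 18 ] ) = [ - 93,-81,-75,  -  42, - 9/10,6, 20/3, 97/6, 18,38, 47,67, 71,77]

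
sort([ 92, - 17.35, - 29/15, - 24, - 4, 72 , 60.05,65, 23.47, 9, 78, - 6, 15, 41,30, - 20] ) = [ - 24,  -  20, - 17.35, - 6, - 4, - 29/15,9,15, 23.47, 30,41 , 60.05, 65, 72, 78, 92]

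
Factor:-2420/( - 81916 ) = 5^1*11^2*20479^(  -  1 ) = 605/20479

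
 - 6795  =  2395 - 9190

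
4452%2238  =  2214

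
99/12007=99/12007 = 0.01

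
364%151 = 62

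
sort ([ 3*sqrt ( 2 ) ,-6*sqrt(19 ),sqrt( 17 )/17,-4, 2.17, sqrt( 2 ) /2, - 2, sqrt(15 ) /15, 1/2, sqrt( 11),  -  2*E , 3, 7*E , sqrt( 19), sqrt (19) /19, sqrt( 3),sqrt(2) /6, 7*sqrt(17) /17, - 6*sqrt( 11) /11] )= [ - 6  *  sqrt(19 ), -2*E, - 4,  -  2 , - 6*sqrt( 11 ) /11, sqrt( 19 )/19, sqrt( 2)/6, sqrt ( 17 )/17, sqrt ( 15) /15, 1/2, sqrt( 2)/2 , 7 * sqrt(17) /17  ,  sqrt(3), 2.17,3, sqrt( 11), 3*sqrt(2), sqrt (19), 7*E] 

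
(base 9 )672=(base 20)17b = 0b1000100111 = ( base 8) 1047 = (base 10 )551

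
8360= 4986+3374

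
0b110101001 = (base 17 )180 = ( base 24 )hh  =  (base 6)1545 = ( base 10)425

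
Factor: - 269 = -269^1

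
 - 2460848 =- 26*94648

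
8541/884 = 9+45/68 =9.66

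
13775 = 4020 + 9755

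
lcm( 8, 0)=0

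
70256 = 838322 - 768066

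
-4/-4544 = 1/1136 = 0.00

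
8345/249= 33 + 128/249 = 33.51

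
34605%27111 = 7494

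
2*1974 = 3948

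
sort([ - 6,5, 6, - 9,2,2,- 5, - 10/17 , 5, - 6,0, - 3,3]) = [ - 9, - 6, - 6,-5,  -  3, - 10/17, 0 , 2,2,3,  5,5,6] 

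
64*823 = 52672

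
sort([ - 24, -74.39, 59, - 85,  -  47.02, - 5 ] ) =[ -85, -74.39, - 47.02,-24,-5,59]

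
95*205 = 19475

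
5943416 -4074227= 1869189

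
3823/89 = 3823/89 = 42.96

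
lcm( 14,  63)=126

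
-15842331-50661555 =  - 66503886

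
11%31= 11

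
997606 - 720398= 277208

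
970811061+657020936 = 1627831997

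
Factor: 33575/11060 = 85/28  =  2^(- 2 )*5^1*7^( - 1)*17^1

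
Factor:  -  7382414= - 2^1*13^1*29^1*9791^1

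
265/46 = 265/46= 5.76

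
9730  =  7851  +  1879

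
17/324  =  17/324= 0.05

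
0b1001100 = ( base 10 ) 76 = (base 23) 37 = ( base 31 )2E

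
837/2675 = 837/2675 = 0.31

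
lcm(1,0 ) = 0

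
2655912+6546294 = 9202206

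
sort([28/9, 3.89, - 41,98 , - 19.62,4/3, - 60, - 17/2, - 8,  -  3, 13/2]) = [ - 60, - 41, - 19.62, - 17/2, - 8, - 3,4/3,28/9 , 3.89,13/2,98 ]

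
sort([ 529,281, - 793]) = [ - 793, 281, 529]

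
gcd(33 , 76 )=1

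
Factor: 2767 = 2767^1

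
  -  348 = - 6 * 58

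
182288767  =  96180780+86107987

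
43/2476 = 43/2476   =  0.02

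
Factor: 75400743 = 3^1 * 11^1*2284871^1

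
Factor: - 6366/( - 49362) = 19^(-1)*433^( - 1 )*1061^1 = 1061/8227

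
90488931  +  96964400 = 187453331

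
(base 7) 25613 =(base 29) 836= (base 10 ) 6821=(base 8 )15245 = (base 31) 731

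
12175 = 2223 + 9952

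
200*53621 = 10724200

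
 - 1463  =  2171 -3634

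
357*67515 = 24102855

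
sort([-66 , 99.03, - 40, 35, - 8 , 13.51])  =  [  -  66,- 40 ,-8,13.51, 35  ,  99.03 ]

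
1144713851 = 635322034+509391817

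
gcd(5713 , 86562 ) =1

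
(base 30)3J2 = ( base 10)3272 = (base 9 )4435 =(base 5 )101042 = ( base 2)110011001000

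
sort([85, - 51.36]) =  [-51.36,85] 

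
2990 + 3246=6236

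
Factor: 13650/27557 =2^1*3^1*5^2 *7^1*13^1*17^( - 1)*1621^( - 1 ) 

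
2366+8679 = 11045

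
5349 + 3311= 8660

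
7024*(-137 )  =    -  962288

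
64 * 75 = 4800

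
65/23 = 2 + 19/23 = 2.83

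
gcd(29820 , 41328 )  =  84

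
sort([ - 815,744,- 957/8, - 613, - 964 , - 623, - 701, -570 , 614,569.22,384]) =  [- 964, - 815, - 701,  -  623,-613 , - 570, -957/8,384, 569.22,614, 744]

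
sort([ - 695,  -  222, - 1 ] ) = [ - 695, - 222, - 1 ] 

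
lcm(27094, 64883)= 2465554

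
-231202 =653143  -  884345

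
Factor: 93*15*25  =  3^2*5^3*31^1 = 34875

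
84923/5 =16984+ 3/5= 16984.60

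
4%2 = 0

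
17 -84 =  - 67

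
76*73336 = 5573536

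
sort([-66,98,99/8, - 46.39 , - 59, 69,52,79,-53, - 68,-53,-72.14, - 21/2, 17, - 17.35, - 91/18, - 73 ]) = [-73, - 72.14,  -  68, - 66,-59,- 53 , - 53, - 46.39,  -  17.35, -21/2,-91/18,  99/8,17 , 52,69,79,98] 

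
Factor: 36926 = 2^1  *  37^1* 499^1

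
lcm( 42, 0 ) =0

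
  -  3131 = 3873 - 7004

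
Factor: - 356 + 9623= 3^1*3089^1= 9267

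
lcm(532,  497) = 37772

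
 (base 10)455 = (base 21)10e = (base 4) 13013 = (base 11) 384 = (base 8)707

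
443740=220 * 2017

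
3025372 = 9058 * 334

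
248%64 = 56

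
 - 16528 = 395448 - 411976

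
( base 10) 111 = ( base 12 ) 93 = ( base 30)3L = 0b1101111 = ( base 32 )3F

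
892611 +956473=1849084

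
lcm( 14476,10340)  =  72380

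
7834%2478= 400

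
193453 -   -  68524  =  261977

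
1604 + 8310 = 9914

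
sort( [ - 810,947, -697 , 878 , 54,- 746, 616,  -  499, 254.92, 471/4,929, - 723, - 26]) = [ - 810, - 746, - 723, - 697, - 499,-26, 54, 471/4, 254.92,  616, 878,929, 947]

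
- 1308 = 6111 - 7419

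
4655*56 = 260680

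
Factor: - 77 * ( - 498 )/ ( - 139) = -2^1*  3^1*7^1 * 11^1 * 83^1*139^(-1) = - 38346/139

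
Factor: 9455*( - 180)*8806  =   - 2^3*3^2*5^2*7^1 * 17^1*31^1*37^1 * 61^1 = - 14986931400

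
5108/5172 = 1277/1293 = 0.99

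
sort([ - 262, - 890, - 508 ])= [ - 890, - 508,-262 ]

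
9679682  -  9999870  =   - 320188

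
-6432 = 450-6882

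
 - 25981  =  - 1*25981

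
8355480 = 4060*2058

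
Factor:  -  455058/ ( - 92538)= 477/97= 3^2*53^1*97^( - 1)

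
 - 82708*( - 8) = 661664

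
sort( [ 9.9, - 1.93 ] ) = [  -  1.93, 9.9]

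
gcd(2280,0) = 2280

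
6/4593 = 2/1531 = 0.00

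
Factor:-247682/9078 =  - 123841/4539 = - 3^(-1)*17^(  -  1 ) * 59^1 * 89^(-1 ) * 2099^1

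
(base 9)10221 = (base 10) 6742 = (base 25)ajh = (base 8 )15126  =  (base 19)icg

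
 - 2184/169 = -168/13= - 12.92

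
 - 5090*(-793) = 4036370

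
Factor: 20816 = 2^4*1301^1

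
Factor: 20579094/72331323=6859698/24110441 = 2^1 * 3^1*1143283^1 * 24110441^( - 1 )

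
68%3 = 2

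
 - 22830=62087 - 84917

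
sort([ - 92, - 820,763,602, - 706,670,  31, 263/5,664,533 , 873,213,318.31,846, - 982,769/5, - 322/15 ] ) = [ - 982, - 820, - 706, - 92, - 322/15, 31,263/5,769/5, 213,318.31,  533,602,664,670,763,  846, 873]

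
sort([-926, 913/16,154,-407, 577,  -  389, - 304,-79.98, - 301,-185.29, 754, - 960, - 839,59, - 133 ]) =[ - 960, - 926, -839, - 407, - 389, - 304, - 301, - 185.29,-133  , -79.98,  913/16,  59, 154 , 577,  754 ]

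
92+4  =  96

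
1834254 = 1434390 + 399864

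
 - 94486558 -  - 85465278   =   - 9021280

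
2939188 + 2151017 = 5090205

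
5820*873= 5080860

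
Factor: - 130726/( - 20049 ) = 802/123 = 2^1*3^(  -  1)*41^( - 1)*401^1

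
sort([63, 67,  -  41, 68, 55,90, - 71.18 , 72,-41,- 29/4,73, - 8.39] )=[-71.18, -41, - 41, - 8.39, -29/4, 55,63, 67,68,72 , 73, 90 ]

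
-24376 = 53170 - 77546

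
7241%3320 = 601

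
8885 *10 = 88850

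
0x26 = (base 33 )15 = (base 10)38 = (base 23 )1f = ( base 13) 2C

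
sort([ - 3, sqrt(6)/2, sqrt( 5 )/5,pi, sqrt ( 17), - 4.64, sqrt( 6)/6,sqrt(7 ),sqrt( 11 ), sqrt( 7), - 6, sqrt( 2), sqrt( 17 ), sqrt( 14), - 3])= [ - 6, - 4.64, - 3, - 3,sqrt(6)/6, sqrt(5 )/5, sqrt (6 )/2, sqrt (2), sqrt(7 ), sqrt( 7), pi, sqrt(11 ), sqrt(14),sqrt(17 ), sqrt ( 17)]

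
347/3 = 347/3 = 115.67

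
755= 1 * 755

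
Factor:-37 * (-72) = 2664 = 2^3 * 3^2*37^1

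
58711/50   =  1174+11/50 = 1174.22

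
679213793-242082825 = 437130968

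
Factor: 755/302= 2^( - 1 )*5^1 = 5/2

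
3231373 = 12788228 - 9556855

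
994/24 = 497/12 = 41.42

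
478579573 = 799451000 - 320871427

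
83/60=83/60 = 1.38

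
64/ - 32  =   - 2/1 = - 2.00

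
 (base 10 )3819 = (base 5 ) 110234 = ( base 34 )3ab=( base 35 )344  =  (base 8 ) 7353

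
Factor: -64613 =-64613^1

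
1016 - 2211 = -1195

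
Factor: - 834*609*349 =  - 2^1*3^2*  7^1*29^1 *139^1 * 349^1 = - 177259194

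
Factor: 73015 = 5^1*17^1*859^1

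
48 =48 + 0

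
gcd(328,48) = 8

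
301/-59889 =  - 1 + 59588/59889=- 0.01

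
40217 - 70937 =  - 30720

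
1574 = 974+600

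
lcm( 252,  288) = 2016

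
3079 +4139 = 7218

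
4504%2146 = 212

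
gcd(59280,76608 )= 912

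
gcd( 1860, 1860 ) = 1860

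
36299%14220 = 7859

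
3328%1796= 1532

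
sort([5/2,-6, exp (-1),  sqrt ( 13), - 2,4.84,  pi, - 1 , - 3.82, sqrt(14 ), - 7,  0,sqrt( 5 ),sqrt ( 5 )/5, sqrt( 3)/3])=[ - 7,-6,-3.82, - 2 , - 1,0,  exp (-1), sqrt(5) /5, sqrt( 3)/3,sqrt( 5 ), 5/2, pi, sqrt(13), sqrt(14), 4.84]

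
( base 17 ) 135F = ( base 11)4466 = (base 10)5880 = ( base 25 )9A5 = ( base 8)13370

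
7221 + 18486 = 25707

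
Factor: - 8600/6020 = - 2^1*5^1*7^ (-1)  =  - 10/7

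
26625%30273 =26625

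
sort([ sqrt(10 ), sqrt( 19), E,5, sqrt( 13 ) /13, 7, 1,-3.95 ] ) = [ - 3.95, sqrt ( 13) /13,1,  E, sqrt( 10 ),  sqrt( 19),  5,7 ]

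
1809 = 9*201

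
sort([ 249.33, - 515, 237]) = [ - 515,  237,249.33]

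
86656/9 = 86656/9  =  9628.44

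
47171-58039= - 10868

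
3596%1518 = 560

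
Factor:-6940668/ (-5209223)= 2^2*3^1*7^1*53^1*199^(-1)*1559^1*26177^( - 1)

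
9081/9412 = 9081/9412 = 0.96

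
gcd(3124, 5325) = 71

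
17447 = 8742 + 8705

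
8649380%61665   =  16280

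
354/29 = 354/29 = 12.21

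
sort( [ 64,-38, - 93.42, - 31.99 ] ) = [ - 93.42,  -  38,  -  31.99, 64] 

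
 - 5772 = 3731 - 9503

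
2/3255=2/3255= 0.00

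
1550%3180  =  1550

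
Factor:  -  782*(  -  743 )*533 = 309686858= 2^1 *13^1*17^1*23^1*41^1*743^1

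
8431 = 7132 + 1299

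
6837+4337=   11174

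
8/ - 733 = -8/733 = - 0.01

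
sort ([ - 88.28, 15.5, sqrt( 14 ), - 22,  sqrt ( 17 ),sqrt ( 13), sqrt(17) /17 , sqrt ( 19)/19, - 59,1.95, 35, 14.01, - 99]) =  [ - 99,- 88.28,-59, - 22, sqrt(19 ) /19, sqrt(17 ) /17, 1.95, sqrt( 13), sqrt ( 14), sqrt( 17),14.01 , 15.5, 35 ] 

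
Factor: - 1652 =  - 2^2*7^1 * 59^1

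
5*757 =3785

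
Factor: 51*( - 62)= -2^1*3^1*17^1*31^1 = -3162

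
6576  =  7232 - 656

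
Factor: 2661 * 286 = 2^1*3^1 * 11^1*13^1 * 887^1 = 761046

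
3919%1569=781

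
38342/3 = 38342/3 = 12780.67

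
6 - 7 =  -  1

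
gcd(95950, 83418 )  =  2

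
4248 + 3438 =7686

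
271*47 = 12737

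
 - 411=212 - 623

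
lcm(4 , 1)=4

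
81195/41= 81195/41  =  1980.37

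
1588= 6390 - 4802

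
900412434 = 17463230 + 882949204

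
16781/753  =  22 +215/753=22.29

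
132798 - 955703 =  - 822905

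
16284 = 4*4071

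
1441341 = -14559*( -99)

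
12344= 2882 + 9462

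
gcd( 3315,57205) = 85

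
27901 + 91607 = 119508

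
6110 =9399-3289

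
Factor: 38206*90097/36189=2^1 * 3^( - 2)*7^2*61^1*211^1 *2729^1*4021^( -1 )= 3442245982/36189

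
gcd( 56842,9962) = 586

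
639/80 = 7 + 79/80 = 7.99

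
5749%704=117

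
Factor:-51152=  - 2^4*23^1 * 139^1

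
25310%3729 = 2936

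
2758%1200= 358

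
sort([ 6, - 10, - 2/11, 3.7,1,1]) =[-10,- 2/11,1, 1, 3.7, 6]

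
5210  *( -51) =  - 265710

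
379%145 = 89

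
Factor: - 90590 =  - 2^1*5^1*9059^1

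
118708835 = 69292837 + 49415998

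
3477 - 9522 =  - 6045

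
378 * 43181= 16322418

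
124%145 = 124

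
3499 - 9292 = - 5793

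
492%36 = 24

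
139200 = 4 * 34800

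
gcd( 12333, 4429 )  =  1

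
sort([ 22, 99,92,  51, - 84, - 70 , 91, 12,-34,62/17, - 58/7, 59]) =[ - 84, -70, - 34 , - 58/7,62/17,12,22,51,59,91,92,99 ] 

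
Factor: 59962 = 2^1*7^1*4283^1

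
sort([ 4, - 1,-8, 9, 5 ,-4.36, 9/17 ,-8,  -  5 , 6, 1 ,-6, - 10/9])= [-8,-8  ,-6,-5,- 4.36 ,-10/9,  -  1 , 9/17,1, 4 , 5,6, 9 ] 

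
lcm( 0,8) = 0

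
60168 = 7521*8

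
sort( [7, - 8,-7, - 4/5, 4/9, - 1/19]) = [ - 8, - 7,-4/5, - 1/19,4/9,7] 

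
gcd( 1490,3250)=10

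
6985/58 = 120+25/58 = 120.43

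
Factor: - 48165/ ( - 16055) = 3=3^1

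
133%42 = 7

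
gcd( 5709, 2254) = 1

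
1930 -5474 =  - 3544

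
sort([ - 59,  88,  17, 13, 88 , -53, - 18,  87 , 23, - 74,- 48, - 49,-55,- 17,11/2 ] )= [ - 74 , - 59,-55, - 53,- 49, - 48,- 18, - 17,  11/2 , 13, 17, 23,87,88, 88]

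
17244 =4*4311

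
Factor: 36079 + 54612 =89^1 * 1019^1= 90691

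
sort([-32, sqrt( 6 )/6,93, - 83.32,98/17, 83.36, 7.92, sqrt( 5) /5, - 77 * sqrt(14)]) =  [-77*sqrt( 14),  -  83.32, - 32, sqrt (6) /6, sqrt(5) /5, 98/17, 7.92, 83.36, 93 ]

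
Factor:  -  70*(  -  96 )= 6720 = 2^6*3^1*5^1*7^1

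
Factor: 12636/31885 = 2^2*3^5*5^( - 1)*7^( - 1)*13^1*911^(  -  1)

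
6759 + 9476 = 16235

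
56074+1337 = 57411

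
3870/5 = 774 = 774.00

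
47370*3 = 142110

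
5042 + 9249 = 14291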